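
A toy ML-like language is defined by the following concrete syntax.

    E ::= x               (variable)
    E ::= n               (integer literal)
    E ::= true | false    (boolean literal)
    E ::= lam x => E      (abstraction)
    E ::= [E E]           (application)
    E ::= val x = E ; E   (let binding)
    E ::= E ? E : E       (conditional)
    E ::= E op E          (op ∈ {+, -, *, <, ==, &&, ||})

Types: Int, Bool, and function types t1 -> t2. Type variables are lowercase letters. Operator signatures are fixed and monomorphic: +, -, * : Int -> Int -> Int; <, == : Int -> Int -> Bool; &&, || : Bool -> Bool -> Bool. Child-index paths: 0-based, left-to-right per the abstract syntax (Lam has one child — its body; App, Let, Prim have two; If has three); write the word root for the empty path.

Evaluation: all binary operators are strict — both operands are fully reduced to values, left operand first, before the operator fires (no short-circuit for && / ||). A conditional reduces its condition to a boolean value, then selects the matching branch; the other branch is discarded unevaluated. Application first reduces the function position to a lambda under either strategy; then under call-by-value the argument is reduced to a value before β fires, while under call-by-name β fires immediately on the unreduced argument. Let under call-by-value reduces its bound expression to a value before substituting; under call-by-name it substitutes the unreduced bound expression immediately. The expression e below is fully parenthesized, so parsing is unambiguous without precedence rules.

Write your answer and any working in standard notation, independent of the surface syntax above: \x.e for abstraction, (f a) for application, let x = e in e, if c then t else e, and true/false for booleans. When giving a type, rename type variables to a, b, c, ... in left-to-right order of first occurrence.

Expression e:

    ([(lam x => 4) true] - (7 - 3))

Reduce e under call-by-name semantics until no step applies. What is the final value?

Trace:
step 0: (((\x.4) true) - (7 - 3))
step 1: [beta@0] (4 - (7 - 3))
step 2: [delta@1] (4 - 4)
step 3: [delta@root] 0

Answer: 0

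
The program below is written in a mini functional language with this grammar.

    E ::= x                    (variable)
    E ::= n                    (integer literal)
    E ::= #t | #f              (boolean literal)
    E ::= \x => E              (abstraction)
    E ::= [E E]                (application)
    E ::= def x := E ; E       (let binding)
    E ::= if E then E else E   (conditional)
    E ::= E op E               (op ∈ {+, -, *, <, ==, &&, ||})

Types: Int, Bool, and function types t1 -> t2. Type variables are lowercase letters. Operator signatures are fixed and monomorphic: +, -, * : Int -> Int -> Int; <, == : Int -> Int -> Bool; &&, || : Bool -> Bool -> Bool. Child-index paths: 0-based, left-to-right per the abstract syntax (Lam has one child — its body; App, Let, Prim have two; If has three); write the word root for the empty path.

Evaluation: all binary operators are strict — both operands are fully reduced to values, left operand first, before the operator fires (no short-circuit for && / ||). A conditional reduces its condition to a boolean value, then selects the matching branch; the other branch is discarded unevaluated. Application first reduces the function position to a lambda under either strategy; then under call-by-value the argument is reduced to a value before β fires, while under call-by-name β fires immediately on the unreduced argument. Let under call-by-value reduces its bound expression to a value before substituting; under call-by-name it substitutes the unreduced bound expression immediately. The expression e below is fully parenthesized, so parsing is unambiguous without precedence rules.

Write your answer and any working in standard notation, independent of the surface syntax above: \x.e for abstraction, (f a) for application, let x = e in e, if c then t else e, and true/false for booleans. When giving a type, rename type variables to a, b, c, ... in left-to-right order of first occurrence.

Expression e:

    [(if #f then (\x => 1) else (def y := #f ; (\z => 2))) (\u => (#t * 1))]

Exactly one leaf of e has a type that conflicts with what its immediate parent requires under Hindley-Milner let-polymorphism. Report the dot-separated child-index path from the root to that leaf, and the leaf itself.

Derivation:
  unify Bool ~ Bool
\x._ : a -> Int
let y : Bool
\z._ : b -> Int
  unify a -> Int ~ b -> Int
  unify a ~ b
  unify Int ~ Int
  unify Bool ~ Int
  FAIL: mismatch Bool ~ Int

Answer: 1.0.0 : true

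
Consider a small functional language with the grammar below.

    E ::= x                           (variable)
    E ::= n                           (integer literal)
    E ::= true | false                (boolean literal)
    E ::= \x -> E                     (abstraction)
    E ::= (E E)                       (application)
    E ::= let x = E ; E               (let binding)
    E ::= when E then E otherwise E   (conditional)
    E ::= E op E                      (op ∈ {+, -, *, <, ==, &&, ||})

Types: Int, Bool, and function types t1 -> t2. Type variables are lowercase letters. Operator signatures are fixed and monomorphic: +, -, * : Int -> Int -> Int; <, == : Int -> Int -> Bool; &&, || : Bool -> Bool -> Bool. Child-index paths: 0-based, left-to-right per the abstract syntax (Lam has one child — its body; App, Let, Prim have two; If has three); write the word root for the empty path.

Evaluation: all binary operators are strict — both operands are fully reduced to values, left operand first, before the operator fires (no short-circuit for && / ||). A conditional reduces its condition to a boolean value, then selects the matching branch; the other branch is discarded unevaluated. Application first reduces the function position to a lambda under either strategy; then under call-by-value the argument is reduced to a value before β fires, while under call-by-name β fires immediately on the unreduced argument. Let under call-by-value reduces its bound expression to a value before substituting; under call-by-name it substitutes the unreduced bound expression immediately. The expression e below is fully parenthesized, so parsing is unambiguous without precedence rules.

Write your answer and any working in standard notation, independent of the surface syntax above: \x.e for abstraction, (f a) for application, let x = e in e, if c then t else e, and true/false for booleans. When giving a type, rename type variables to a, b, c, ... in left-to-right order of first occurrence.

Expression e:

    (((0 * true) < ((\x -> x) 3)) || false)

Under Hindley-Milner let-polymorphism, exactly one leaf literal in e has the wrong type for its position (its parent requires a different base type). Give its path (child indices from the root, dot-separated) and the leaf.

Answer: 0.0.1 : true

Derivation:
  unify Int ~ Int
  unify Bool ~ Int
  FAIL: mismatch Bool ~ Int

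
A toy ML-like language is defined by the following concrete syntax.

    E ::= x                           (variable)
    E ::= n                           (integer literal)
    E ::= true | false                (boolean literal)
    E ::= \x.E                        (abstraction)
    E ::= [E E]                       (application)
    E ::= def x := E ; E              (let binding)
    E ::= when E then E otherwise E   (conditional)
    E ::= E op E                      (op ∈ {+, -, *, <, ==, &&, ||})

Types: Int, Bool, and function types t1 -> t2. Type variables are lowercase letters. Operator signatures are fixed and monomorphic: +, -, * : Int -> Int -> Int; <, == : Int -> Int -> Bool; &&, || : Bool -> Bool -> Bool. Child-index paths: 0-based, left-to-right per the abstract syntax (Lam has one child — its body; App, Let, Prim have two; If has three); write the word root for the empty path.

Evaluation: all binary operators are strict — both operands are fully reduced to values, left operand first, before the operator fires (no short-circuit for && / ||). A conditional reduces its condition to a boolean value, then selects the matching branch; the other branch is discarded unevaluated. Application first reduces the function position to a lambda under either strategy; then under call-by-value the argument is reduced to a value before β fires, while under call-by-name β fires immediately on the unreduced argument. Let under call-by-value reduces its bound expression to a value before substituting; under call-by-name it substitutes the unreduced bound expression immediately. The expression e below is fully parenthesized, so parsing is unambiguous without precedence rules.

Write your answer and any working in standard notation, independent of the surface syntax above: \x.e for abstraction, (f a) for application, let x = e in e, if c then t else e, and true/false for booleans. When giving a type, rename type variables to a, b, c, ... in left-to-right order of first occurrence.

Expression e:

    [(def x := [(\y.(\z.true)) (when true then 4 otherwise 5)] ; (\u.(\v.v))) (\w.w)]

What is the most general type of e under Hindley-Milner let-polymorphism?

Working:
\z._ : b -> Bool
\y._ : a -> b -> Bool
  unify Bool ~ Bool
  unify Int ~ Int
  unify a -> b -> Bool ~ Int -> c
  unify a ~ Int
  unify b -> Bool ~ c
_ _ : b -> Bool
let x : forall. b -> Bool
v : e
\v._ : e -> e
\u._ : d -> e -> e
w : f
\w._ : f -> f
  unify d -> e -> e ~ (f -> f) -> g
  unify d ~ f -> f
  unify e -> e ~ g
_ _ : e -> e

Answer: a -> a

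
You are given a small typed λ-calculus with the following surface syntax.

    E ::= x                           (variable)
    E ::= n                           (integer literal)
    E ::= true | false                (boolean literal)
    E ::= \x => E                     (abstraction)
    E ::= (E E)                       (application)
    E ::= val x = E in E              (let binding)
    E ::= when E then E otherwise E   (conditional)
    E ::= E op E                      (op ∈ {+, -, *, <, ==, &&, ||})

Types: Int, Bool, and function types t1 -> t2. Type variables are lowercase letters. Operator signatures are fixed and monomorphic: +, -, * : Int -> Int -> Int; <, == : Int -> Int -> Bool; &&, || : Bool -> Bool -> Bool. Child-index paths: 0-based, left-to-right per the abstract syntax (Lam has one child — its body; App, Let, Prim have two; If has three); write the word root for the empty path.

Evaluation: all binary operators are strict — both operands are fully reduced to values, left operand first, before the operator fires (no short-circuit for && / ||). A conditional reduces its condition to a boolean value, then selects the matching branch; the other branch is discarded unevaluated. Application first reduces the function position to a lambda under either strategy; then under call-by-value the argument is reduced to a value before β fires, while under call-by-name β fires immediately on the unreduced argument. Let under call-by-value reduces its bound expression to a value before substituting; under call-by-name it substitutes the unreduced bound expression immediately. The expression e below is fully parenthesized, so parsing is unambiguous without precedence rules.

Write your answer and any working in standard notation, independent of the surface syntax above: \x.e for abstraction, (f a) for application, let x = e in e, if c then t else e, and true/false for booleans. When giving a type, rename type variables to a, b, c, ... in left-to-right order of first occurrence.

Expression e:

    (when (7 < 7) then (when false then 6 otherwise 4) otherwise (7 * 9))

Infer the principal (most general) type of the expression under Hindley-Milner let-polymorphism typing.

Answer: Int

Derivation:
  unify Int ~ Int
  unify Int ~ Int
  unify Bool ~ Bool
  unify Bool ~ Bool
  unify Int ~ Int
  unify Int ~ Int
  unify Int ~ Int
  unify Int ~ Int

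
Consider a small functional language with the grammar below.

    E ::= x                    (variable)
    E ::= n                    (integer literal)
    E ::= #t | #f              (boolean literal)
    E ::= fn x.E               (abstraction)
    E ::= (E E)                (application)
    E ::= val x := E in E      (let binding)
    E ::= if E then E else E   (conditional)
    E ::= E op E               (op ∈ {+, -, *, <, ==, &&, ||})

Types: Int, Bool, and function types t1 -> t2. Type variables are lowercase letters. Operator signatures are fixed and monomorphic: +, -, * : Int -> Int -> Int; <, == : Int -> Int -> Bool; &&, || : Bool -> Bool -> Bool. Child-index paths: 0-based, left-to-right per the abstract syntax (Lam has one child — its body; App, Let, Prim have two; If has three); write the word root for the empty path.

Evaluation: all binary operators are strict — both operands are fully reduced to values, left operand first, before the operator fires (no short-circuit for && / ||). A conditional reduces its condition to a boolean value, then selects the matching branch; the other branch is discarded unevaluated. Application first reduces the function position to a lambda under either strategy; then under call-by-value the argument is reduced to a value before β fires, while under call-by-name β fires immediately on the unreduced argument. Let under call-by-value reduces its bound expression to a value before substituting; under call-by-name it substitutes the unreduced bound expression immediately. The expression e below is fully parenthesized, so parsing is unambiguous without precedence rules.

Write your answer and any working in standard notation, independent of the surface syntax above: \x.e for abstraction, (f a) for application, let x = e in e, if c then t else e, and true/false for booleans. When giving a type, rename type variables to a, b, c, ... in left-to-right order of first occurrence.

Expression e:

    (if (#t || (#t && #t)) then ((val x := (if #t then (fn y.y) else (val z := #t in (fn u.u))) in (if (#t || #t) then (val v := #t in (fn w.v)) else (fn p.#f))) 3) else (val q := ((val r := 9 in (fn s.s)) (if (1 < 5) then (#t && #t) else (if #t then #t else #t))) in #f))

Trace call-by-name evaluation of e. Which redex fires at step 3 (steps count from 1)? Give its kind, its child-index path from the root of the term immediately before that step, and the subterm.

Working:
step 0: (if (true || (true && true)) then ((let x = (if true then (\y.y) else (let z = true in (\u.u))) in (if (true || true) then (let v = true in (\w.v)) else (\p.false))) 3) else (let q = ((let r = 9 in (\s.s)) (if (1 < 5) then (true && true) else (if true then true else true))) in false))
step 1: [delta@0.1] (if (true || true) then ((let x = (if true then (\y.y) else (let z = true in (\u.u))) in (if (true || true) then (let v = true in (\w.v)) else (\p.false))) 3) else (let q = ((let r = 9 in (\s.s)) (if (1 < 5) then (true && true) else (if true then true else true))) in false))
step 2: [delta@0] (if true then ((let x = (if true then (\y.y) else (let z = true in (\u.u))) in (if (true || true) then (let v = true in (\w.v)) else (\p.false))) 3) else (let q = ((let r = 9 in (\s.s)) (if (1 < 5) then (true && true) else (if true then true else true))) in false))
step 3: [if@root] ((let x = (if true then (\y.y) else (let z = true in (\u.u))) in (if (true || true) then (let v = true in (\w.v)) else (\p.false))) 3)

Answer: if at root : (if true then ((let x = (if true then (\y.y) else (let z = true in (\u.u))) in (if (true || true) then (let v = true in (\w.v)) else (\p.false))) 3) else (let q = ((let r = 9 in (\s.s)) (if (1 < 5) then (true && true) else (if true then true else true))) in false))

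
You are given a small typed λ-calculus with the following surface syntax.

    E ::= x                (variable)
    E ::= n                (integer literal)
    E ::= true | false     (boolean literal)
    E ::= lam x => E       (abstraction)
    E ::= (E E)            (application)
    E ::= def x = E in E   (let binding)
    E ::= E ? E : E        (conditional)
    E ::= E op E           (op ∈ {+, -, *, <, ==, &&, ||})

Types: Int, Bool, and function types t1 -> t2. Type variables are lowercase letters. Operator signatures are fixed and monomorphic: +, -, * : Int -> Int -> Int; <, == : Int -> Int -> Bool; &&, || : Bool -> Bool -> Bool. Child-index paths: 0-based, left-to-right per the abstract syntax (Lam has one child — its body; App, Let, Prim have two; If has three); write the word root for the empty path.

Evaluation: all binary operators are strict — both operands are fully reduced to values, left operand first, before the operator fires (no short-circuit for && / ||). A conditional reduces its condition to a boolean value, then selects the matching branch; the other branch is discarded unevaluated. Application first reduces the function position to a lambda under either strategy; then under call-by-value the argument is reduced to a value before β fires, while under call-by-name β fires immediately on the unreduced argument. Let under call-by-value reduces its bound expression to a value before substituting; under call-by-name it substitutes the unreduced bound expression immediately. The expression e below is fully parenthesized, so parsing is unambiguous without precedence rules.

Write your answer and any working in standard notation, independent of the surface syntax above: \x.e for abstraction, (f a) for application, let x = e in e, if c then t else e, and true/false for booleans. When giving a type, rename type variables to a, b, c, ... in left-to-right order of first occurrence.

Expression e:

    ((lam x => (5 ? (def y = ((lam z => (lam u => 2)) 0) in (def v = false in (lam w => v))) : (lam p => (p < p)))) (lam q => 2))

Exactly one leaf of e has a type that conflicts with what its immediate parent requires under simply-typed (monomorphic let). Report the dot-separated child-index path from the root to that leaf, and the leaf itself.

Working:
  unify Int ~ Bool
  FAIL: mismatch Int ~ Bool

Answer: 0.0.0 : 5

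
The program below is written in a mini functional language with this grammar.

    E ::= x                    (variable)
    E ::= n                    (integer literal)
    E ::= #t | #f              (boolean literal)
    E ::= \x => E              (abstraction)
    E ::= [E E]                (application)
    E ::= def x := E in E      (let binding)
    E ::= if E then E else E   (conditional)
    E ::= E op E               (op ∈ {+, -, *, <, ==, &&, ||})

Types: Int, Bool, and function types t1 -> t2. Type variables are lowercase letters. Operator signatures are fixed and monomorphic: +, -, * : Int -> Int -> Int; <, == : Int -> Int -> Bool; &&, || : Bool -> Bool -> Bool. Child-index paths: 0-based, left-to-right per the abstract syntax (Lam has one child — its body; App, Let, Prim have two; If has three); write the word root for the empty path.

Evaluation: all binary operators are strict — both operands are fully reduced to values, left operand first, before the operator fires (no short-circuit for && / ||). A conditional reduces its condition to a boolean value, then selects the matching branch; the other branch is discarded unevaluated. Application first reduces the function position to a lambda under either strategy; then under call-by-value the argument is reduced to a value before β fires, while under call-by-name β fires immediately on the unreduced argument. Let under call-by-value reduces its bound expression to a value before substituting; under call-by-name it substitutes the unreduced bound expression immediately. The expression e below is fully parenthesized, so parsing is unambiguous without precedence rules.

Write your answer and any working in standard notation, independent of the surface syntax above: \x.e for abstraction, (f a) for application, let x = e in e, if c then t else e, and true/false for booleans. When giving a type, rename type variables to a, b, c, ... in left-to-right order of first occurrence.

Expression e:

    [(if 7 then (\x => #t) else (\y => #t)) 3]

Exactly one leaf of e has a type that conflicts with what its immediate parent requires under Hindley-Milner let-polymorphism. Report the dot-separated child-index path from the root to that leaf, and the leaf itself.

Answer: 0.0 : 7

Working:
  unify Int ~ Bool
  FAIL: mismatch Int ~ Bool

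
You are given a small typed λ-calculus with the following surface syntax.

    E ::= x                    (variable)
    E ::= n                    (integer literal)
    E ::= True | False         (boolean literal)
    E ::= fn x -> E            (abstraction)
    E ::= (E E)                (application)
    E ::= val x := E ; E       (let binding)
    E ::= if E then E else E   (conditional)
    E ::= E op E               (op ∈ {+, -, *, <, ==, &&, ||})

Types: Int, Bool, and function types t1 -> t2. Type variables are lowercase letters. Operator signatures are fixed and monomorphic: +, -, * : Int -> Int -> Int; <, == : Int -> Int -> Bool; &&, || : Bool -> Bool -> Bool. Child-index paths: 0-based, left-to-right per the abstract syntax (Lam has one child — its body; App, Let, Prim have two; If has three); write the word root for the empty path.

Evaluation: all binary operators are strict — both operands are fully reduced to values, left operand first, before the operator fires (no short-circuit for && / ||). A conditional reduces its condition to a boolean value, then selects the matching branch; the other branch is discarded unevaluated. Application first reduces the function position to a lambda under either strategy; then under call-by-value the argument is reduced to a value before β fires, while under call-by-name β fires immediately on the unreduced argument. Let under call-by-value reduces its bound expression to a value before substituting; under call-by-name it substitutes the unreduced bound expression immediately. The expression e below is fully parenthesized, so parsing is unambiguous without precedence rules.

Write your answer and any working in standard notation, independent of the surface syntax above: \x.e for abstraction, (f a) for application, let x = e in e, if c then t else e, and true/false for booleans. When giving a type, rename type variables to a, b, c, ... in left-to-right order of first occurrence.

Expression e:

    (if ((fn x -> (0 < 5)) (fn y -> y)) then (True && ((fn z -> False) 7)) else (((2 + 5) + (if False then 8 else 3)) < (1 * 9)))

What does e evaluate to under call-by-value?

Answer: false

Trace:
step 0: (if ((\x.(0 < 5)) (\y.y)) then (true && ((\z.false) 7)) else (((2 + 5) + (if false then 8 else 3)) < (1 * 9)))
step 1: [beta@0] (if (0 < 5) then (true && ((\z.false) 7)) else (((2 + 5) + (if false then 8 else 3)) < (1 * 9)))
step 2: [delta@0] (if true then (true && ((\z.false) 7)) else (((2 + 5) + (if false then 8 else 3)) < (1 * 9)))
step 3: [if@root] (true && ((\z.false) 7))
step 4: [beta@1] (true && false)
step 5: [delta@root] false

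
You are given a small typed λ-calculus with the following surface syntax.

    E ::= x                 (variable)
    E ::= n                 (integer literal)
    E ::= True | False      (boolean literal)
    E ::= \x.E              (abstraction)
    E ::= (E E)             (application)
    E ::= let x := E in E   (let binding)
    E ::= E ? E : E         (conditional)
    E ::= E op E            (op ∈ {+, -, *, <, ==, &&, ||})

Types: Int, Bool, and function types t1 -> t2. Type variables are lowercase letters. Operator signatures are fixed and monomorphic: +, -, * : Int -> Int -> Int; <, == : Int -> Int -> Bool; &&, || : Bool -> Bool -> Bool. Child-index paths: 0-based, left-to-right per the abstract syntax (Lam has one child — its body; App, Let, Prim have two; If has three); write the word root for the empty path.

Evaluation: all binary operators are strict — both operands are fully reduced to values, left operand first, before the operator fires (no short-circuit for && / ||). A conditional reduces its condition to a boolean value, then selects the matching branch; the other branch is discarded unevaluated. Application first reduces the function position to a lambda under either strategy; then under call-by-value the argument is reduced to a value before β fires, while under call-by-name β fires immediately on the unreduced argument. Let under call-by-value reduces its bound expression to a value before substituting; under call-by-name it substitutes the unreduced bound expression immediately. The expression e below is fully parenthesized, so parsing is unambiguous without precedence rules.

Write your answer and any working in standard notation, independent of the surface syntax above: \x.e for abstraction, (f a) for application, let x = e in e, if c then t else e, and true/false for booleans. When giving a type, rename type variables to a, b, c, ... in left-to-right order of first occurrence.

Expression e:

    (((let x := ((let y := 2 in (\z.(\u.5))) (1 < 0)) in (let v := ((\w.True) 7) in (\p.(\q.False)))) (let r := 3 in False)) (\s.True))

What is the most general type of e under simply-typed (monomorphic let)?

Answer: Bool

Derivation:
let y : Int
\u._ : b -> Int
\z._ : a -> b -> Int
  unify Int ~ Int
  unify Int ~ Int
  unify a -> b -> Int ~ Bool -> c
  unify a ~ Bool
  unify b -> Int ~ c
_ _ : b -> Int
let x : b -> Int
\w._ : d -> Bool
  unify d -> Bool ~ Int -> e
  unify d ~ Int
  unify Bool ~ e
_ _ : Bool
let v : Bool
\q._ : g -> Bool
\p._ : f -> g -> Bool
let r : Int
  unify f -> g -> Bool ~ Bool -> h
  unify f ~ Bool
  unify g -> Bool ~ h
_ _ : g -> Bool
\s._ : i -> Bool
  unify g -> Bool ~ (i -> Bool) -> j
  unify g ~ i -> Bool
  unify Bool ~ j
_ _ : Bool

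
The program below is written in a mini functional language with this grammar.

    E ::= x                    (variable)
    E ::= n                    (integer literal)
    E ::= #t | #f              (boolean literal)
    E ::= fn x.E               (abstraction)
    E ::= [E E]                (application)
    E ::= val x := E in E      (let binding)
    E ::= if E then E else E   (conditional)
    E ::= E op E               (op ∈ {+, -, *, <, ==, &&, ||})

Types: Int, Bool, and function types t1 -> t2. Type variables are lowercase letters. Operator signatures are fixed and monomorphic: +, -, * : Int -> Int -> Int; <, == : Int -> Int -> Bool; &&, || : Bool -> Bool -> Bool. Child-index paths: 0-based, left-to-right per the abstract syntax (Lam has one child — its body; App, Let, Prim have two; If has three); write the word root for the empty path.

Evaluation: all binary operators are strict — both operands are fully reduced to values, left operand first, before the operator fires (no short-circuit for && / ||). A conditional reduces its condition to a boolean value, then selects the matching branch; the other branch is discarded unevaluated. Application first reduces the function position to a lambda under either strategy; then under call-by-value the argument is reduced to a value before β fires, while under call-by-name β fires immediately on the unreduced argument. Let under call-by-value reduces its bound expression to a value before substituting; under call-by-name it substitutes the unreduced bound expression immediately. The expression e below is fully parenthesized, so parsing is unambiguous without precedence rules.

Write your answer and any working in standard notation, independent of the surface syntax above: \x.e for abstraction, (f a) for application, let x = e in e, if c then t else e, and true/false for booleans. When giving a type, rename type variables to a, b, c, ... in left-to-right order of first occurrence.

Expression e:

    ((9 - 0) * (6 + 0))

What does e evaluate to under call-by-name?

Answer: 54

Derivation:
step 0: ((9 - 0) * (6 + 0))
step 1: [delta@0] (9 * (6 + 0))
step 2: [delta@1] (9 * 6)
step 3: [delta@root] 54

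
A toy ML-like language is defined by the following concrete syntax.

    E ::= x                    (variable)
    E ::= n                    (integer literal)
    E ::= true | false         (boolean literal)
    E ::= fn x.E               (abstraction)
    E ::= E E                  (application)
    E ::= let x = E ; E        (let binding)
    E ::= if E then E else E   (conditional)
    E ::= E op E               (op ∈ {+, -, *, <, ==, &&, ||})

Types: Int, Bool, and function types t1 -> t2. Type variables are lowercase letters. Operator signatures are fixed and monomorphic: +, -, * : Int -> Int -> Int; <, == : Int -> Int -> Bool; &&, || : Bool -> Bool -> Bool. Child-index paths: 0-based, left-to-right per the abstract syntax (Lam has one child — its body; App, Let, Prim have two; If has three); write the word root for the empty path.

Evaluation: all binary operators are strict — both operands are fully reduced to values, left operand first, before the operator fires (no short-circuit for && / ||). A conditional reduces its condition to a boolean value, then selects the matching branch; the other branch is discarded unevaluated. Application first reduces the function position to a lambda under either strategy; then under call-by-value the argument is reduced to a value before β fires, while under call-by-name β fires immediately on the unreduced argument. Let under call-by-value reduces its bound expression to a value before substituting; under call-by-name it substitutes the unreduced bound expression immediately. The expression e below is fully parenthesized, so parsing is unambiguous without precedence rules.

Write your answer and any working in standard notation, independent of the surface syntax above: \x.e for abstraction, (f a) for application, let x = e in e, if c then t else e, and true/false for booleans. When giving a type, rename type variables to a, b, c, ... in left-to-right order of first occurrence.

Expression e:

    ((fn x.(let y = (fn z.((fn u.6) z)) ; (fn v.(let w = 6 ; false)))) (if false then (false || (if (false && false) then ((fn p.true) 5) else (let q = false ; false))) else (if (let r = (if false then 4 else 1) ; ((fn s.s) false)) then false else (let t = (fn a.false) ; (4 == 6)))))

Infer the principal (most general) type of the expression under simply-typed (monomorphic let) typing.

Trace:
\u._ : c -> Int
z : b
  unify c -> Int ~ b -> d
  unify c ~ b
  unify Int ~ d
_ _ : Int
\z._ : b -> Int
let y : b -> Int
let w : Int
\v._ : e -> Bool
\x._ : a -> e -> Bool
  unify Bool ~ Bool
  unify Bool ~ Bool
  unify Bool ~ Bool
  unify Bool ~ Bool
  unify Bool ~ Bool
\p._ : f -> Bool
  unify f -> Bool ~ Int -> g
  unify f ~ Int
  unify Bool ~ g
_ _ : Bool
let q : Bool
  unify Bool ~ Bool
  unify Bool ~ Bool
  unify Bool ~ Bool
  unify Int ~ Int
let r : Int
s : h
\s._ : h -> h
  unify h -> h ~ Bool -> i
  unify h ~ Bool
  unify Bool ~ i
_ _ : Bool
  unify Bool ~ Bool
\a._ : j -> Bool
let t : j -> Bool
  unify Int ~ Int
  unify Int ~ Int
  unify Bool ~ Bool
  unify Bool ~ Bool
  unify a -> e -> Bool ~ Bool -> k
  unify a ~ Bool
  unify e -> Bool ~ k
_ _ : e -> Bool

Answer: a -> Bool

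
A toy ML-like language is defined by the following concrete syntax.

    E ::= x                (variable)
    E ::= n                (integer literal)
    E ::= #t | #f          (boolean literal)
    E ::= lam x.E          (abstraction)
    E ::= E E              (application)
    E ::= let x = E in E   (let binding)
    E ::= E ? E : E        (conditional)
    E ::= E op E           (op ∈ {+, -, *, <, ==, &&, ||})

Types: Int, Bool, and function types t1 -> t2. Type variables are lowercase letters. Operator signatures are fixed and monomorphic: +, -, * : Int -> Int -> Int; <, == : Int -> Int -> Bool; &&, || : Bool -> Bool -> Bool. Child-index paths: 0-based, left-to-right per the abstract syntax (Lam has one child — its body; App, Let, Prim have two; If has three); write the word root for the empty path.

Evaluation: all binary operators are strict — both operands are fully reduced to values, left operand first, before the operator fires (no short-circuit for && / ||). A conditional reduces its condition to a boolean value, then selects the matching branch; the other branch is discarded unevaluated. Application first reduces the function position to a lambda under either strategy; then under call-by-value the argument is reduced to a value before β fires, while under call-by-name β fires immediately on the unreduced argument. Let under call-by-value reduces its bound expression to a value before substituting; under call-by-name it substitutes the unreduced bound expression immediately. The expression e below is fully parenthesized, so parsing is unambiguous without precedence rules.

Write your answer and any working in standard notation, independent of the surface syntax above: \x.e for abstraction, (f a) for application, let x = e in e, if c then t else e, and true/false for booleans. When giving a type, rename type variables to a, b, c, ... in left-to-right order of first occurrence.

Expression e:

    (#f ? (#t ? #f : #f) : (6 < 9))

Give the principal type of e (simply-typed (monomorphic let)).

Answer: Bool

Working:
  unify Bool ~ Bool
  unify Bool ~ Bool
  unify Bool ~ Bool
  unify Int ~ Int
  unify Int ~ Int
  unify Bool ~ Bool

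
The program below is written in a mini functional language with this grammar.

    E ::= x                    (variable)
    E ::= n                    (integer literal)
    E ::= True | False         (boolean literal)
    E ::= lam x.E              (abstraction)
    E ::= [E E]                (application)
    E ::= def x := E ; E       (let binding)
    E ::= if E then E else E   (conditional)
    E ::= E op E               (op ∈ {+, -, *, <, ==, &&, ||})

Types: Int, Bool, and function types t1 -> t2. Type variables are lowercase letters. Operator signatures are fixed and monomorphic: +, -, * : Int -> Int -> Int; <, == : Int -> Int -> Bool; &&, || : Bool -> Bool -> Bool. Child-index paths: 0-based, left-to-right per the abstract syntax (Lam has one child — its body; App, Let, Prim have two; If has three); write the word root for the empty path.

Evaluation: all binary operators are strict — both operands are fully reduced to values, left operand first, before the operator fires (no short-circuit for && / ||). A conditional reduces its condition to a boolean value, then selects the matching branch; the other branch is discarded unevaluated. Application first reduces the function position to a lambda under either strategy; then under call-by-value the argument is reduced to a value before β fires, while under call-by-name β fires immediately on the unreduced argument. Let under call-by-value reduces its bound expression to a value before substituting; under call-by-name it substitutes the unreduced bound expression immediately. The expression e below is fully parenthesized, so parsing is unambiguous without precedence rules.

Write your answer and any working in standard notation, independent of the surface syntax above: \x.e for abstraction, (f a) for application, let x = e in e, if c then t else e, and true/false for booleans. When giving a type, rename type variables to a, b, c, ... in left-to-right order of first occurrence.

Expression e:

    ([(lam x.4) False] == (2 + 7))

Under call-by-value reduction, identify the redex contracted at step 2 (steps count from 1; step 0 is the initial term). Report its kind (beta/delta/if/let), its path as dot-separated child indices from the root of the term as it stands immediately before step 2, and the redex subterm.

Answer: delta at 1 : (2 + 7)

Trace:
step 0: (((\x.4) false) == (2 + 7))
step 1: [beta@0] (4 == (2 + 7))
step 2: [delta@1] (4 == 9)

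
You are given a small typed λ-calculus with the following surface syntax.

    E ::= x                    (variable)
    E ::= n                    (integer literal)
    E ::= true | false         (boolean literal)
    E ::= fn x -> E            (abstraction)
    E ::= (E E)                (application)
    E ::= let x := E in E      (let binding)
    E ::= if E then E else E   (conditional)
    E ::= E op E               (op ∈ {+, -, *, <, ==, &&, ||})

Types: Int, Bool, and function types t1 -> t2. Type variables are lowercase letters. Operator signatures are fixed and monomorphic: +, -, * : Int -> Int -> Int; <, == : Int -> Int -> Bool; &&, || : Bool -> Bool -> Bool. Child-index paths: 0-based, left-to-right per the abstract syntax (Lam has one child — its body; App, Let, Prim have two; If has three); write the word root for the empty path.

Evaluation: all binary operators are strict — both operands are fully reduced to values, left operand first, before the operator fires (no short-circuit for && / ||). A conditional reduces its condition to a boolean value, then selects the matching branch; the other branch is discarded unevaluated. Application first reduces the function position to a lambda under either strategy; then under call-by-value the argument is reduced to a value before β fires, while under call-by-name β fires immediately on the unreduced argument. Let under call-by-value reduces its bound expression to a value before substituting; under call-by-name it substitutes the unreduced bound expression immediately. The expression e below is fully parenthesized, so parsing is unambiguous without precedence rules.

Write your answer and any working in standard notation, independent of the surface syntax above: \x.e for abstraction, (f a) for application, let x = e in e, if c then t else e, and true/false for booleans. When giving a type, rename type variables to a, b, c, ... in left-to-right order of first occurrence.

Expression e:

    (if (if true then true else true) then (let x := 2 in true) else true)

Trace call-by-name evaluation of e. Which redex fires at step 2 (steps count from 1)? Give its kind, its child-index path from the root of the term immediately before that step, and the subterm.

Working:
step 0: (if (if true then true else true) then (let x = 2 in true) else true)
step 1: [if@0] (if true then (let x = 2 in true) else true)
step 2: [if@root] (let x = 2 in true)

Answer: if at root : (if true then (let x = 2 in true) else true)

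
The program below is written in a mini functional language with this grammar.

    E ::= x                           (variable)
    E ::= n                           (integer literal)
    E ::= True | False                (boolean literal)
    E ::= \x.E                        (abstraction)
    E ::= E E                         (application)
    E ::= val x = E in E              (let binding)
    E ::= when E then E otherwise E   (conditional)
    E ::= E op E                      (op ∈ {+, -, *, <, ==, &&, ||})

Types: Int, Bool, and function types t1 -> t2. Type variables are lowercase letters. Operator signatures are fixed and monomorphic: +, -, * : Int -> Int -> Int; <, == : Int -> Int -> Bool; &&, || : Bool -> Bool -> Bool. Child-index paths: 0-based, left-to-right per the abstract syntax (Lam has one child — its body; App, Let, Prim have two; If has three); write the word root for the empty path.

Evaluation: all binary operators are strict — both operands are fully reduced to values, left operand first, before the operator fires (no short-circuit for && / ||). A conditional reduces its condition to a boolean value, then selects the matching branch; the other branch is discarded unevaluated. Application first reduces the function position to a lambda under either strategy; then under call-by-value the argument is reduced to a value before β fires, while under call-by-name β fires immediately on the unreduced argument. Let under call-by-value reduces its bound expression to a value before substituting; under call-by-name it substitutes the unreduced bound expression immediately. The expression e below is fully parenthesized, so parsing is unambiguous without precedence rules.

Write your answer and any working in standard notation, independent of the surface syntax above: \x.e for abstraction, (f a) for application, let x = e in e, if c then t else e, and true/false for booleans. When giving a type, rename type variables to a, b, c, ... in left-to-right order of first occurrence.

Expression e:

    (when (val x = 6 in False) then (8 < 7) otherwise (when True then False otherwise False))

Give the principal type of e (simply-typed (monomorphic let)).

Answer: Bool

Derivation:
let x : Int
  unify Bool ~ Bool
  unify Int ~ Int
  unify Int ~ Int
  unify Bool ~ Bool
  unify Bool ~ Bool
  unify Bool ~ Bool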